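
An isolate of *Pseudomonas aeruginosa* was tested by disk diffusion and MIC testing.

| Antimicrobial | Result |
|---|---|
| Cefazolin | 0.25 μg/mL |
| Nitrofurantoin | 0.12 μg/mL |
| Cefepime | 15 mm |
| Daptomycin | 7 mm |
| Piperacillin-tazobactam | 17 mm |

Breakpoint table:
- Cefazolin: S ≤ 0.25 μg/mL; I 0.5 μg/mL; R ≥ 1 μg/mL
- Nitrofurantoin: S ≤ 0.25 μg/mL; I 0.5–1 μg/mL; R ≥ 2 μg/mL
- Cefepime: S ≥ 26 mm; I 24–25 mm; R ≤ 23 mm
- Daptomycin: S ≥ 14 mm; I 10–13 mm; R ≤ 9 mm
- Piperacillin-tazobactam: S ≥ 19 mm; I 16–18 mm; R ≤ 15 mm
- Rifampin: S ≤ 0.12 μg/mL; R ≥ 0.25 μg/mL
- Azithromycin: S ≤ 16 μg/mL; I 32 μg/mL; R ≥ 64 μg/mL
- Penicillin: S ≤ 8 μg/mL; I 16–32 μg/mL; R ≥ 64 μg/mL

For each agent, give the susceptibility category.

Cefazolin 0.25 μg/mL: ≤ 0.25 μg/mL — S
Nitrofurantoin 0.12 μg/mL: ≤ 0.25 μg/mL — S
Cefepime: 15 mm is ≤ 23 mm ⇒ resistant
Daptomycin 7 mm: ≤ 9 mm — resistant
Piperacillin-tazobactam 17 mm: in 16–18 mm ⇒ Intermediate

S, S, R, R, I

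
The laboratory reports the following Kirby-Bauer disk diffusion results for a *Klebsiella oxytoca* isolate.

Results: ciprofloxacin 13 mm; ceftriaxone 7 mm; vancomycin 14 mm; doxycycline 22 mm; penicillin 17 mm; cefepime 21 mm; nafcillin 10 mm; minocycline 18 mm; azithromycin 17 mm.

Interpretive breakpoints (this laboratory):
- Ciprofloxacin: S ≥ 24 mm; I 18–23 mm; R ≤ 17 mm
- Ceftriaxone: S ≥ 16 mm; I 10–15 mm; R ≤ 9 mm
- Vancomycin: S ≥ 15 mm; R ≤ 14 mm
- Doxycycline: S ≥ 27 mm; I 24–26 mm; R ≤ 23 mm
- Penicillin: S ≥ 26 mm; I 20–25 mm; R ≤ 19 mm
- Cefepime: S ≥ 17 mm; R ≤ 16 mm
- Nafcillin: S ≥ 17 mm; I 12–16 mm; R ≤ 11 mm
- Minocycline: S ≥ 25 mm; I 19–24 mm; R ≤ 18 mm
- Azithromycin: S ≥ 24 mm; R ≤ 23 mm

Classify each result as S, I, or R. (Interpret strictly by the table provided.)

R, R, R, R, R, S, R, R, R

Ciprofloxacin: 13 mm is ≤ 17 mm — Resistant
Ceftriaxone 7 mm: ≤ 9 mm ⇒ Resistant
Vancomycin 14 mm: ≤ 14 mm ⇒ resistant
Doxycycline (22 mm) ≤ 23 mm → resistant
Penicillin 17 mm: ≤ 19 mm ⇒ resistant
Cefepime (21 mm) ≥ 17 mm → Susceptible
Nafcillin (10 mm) ≤ 11 mm — R
Minocycline: 18 mm is ≤ 18 mm ⇒ Resistant
Azithromycin: 17 mm is ≤ 23 mm → resistant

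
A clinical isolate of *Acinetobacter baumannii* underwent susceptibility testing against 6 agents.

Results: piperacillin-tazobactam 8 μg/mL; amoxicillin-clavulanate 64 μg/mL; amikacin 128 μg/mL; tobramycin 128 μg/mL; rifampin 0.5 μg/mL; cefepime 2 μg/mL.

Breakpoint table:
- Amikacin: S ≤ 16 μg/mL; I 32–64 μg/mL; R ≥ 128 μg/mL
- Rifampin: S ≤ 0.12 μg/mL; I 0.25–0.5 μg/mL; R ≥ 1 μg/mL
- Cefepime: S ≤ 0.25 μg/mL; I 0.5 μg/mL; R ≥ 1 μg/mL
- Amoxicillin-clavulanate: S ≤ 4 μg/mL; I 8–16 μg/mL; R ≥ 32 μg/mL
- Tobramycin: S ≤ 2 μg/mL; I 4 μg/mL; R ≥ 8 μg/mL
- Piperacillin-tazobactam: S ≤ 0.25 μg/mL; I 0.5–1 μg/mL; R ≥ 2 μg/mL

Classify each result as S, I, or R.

R, R, R, R, I, R

Piperacillin-tazobactam (8 μg/mL) ≥ 2 μg/mL — Resistant
Amoxicillin-clavulanate: 64 μg/mL is ≥ 32 μg/mL ⇒ R
Amikacin: 128 μg/mL is ≥ 128 μg/mL — Resistant
Tobramycin (128 μg/mL) ≥ 8 μg/mL ⇒ R
Rifampin: 0.5 μg/mL is in 0.25–0.5 μg/mL → intermediate
Cefepime (2 μg/mL) ≥ 1 μg/mL → R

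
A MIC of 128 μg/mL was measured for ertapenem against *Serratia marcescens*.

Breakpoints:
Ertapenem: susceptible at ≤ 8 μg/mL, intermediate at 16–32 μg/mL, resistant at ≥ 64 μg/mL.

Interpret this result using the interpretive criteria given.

Ertapenem (128 μg/mL) ≥ 64 μg/mL → R

R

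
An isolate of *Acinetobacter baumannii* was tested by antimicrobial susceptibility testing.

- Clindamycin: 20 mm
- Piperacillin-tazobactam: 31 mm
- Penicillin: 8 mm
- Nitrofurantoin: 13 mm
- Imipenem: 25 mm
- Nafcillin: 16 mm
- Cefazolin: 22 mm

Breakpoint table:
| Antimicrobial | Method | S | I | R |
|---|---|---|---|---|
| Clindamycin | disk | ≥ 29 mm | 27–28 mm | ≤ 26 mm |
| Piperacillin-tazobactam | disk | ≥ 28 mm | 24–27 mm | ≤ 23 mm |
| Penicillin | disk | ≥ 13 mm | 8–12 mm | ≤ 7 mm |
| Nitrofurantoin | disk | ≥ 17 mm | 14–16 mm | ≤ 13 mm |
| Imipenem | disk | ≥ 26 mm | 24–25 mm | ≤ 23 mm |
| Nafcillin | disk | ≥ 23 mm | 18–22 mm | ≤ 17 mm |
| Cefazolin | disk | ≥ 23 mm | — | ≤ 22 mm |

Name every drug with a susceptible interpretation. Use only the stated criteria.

Clindamycin (20 mm) ≤ 26 mm → R
Piperacillin-tazobactam (31 mm) ≥ 28 mm — Susceptible
Penicillin 8 mm: in 8–12 mm — Intermediate
Nitrofurantoin 13 mm: ≤ 13 mm — R
Imipenem (25 mm) in 24–25 mm → intermediate
Nafcillin 16 mm: ≤ 17 mm ⇒ resistant
Cefazolin (22 mm) ≤ 22 mm → resistant

piperacillin-tazobactam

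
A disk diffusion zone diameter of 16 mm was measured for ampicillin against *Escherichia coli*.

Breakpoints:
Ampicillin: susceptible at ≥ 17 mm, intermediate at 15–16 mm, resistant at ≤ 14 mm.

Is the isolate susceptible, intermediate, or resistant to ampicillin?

Intermediate

Ampicillin: 16 mm is in 15–16 mm ⇒ I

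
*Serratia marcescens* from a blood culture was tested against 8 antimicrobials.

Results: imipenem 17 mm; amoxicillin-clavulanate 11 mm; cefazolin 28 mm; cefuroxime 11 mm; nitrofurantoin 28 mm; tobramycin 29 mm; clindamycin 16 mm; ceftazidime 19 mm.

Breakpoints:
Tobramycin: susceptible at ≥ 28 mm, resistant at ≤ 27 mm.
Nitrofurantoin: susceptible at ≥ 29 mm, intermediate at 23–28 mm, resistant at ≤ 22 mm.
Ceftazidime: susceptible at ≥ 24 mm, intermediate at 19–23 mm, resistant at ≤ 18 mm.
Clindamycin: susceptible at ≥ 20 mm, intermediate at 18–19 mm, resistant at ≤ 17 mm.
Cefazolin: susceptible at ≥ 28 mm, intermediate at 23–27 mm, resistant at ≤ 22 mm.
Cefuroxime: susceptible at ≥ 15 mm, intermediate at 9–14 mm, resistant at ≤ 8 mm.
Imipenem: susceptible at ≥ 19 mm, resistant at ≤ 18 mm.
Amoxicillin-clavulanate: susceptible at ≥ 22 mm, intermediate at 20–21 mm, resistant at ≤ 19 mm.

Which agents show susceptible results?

Imipenem (17 mm) ≤ 18 mm ⇒ resistant
Amoxicillin-clavulanate 11 mm: ≤ 19 mm ⇒ Resistant
Cefazolin: 28 mm is ≥ 28 mm ⇒ Susceptible
Cefuroxime: 11 mm is in 9–14 mm — I
Nitrofurantoin (28 mm) in 23–28 mm → intermediate
Tobramycin: 29 mm is ≥ 28 mm ⇒ S
Clindamycin 16 mm: ≤ 17 mm ⇒ R
Ceftazidime (19 mm) in 19–23 mm ⇒ Intermediate

cefazolin, tobramycin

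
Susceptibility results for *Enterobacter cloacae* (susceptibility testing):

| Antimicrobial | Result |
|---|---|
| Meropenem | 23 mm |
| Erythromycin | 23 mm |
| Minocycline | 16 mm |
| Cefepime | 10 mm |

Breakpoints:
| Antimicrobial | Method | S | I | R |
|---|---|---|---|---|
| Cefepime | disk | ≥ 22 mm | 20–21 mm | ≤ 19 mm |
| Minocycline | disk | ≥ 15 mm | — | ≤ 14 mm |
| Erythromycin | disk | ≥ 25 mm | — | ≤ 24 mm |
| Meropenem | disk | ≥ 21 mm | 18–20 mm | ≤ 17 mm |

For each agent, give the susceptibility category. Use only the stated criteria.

S, R, S, R

Meropenem 23 mm: ≥ 21 mm — Susceptible
Erythromycin 23 mm: ≤ 24 mm ⇒ R
Minocycline (16 mm) ≥ 15 mm — susceptible
Cefepime: 10 mm is ≤ 19 mm → R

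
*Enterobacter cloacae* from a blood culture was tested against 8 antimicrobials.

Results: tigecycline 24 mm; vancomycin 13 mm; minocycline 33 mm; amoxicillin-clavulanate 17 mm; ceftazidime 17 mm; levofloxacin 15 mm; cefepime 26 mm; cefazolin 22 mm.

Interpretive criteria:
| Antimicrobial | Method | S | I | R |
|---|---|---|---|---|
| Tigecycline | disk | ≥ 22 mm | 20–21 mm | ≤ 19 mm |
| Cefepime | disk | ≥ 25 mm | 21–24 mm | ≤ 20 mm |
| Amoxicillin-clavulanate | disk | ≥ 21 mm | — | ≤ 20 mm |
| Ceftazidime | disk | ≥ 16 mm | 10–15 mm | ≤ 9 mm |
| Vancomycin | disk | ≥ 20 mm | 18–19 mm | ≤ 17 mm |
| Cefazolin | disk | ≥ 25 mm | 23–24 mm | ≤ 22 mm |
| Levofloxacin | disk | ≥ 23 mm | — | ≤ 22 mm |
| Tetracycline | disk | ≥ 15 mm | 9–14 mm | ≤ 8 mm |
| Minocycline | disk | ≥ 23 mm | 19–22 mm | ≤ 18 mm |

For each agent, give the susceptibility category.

Tigecycline 24 mm: ≥ 22 mm — S
Vancomycin: 13 mm is ≤ 17 mm — Resistant
Minocycline 33 mm: ≥ 23 mm → Susceptible
Amoxicillin-clavulanate (17 mm) ≤ 20 mm ⇒ R
Ceftazidime: 17 mm is ≥ 16 mm → Susceptible
Levofloxacin 15 mm: ≤ 22 mm → resistant
Cefepime (26 mm) ≥ 25 mm — S
Cefazolin: 22 mm is ≤ 22 mm → Resistant

S, R, S, R, S, R, S, R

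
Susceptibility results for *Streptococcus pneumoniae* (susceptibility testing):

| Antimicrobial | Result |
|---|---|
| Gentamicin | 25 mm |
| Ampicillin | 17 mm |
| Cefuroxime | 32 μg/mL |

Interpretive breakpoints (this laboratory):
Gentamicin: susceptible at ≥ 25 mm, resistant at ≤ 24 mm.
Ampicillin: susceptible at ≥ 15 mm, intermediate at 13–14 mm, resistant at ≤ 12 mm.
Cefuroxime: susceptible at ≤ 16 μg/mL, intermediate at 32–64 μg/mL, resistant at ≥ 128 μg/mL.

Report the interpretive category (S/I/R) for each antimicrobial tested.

Gentamicin 25 mm: ≥ 25 mm — Susceptible
Ampicillin (17 mm) ≥ 15 mm ⇒ Susceptible
Cefuroxime 32 μg/mL: in 32–64 μg/mL ⇒ intermediate

S, S, I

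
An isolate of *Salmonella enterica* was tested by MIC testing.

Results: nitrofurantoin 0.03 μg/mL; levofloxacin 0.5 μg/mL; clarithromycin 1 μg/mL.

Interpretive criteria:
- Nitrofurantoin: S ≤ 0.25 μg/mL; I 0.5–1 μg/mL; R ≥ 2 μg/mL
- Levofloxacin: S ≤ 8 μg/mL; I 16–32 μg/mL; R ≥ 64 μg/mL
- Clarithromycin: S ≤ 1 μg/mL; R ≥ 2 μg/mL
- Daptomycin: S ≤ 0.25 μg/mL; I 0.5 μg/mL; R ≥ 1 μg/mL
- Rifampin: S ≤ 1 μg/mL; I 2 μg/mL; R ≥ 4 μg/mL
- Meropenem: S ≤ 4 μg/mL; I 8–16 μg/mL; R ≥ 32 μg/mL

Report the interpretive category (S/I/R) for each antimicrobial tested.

S, S, S

Nitrofurantoin (0.03 μg/mL) ≤ 0.25 μg/mL → Susceptible
Levofloxacin (0.5 μg/mL) ≤ 8 μg/mL — S
Clarithromycin: 1 μg/mL is ≤ 1 μg/mL ⇒ S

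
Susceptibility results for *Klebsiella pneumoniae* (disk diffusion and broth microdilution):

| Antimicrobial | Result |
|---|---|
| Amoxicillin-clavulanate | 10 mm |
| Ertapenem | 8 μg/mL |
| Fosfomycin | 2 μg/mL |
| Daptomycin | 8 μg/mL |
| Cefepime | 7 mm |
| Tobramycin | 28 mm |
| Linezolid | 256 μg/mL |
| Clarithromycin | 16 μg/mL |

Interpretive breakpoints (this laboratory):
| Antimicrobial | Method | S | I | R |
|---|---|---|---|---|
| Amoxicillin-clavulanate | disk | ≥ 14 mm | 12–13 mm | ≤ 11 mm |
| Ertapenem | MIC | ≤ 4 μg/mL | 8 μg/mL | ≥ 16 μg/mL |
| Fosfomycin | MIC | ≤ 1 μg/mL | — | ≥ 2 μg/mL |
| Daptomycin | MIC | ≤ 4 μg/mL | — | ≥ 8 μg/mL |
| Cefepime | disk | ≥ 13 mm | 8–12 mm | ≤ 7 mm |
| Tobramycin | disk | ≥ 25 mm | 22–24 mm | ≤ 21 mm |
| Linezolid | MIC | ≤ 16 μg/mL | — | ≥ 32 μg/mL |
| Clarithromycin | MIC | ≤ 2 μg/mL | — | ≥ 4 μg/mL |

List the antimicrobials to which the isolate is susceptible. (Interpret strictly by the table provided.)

tobramycin

Amoxicillin-clavulanate: 10 mm is ≤ 11 mm → Resistant
Ertapenem: 8 μg/mL is = 8 μg/mL ⇒ Intermediate
Fosfomycin (2 μg/mL) ≥ 2 μg/mL → Resistant
Daptomycin (8 μg/mL) ≥ 8 μg/mL ⇒ R
Cefepime (7 mm) ≤ 7 mm — Resistant
Tobramycin (28 mm) ≥ 25 mm ⇒ susceptible
Linezolid (256 μg/mL) ≥ 32 μg/mL — resistant
Clarithromycin 16 μg/mL: ≥ 4 μg/mL — R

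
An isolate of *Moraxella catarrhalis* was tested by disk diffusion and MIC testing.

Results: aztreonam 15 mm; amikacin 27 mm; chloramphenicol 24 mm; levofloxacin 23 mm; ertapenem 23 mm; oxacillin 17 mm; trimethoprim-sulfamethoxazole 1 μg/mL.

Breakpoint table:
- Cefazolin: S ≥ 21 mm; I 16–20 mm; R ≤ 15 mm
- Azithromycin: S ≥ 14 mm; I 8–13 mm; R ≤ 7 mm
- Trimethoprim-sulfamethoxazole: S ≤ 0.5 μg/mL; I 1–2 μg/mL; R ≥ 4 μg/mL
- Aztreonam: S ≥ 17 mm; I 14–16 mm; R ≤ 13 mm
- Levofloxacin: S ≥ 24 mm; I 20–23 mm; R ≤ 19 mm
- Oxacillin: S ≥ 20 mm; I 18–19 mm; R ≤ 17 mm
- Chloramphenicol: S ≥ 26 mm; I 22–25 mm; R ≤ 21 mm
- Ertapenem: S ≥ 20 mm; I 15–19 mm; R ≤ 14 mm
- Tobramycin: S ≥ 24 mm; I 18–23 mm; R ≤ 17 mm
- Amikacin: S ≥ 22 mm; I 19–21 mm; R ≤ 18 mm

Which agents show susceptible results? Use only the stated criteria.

Aztreonam (15 mm) in 14–16 mm → intermediate
Amikacin: 27 mm is ≥ 22 mm — susceptible
Chloramphenicol 24 mm: in 22–25 mm ⇒ I
Levofloxacin (23 mm) in 20–23 mm ⇒ Intermediate
Ertapenem 23 mm: ≥ 20 mm — Susceptible
Oxacillin: 17 mm is ≤ 17 mm — resistant
Trimethoprim-sulfamethoxazole (1 μg/mL) in 1–2 μg/mL ⇒ intermediate

amikacin, ertapenem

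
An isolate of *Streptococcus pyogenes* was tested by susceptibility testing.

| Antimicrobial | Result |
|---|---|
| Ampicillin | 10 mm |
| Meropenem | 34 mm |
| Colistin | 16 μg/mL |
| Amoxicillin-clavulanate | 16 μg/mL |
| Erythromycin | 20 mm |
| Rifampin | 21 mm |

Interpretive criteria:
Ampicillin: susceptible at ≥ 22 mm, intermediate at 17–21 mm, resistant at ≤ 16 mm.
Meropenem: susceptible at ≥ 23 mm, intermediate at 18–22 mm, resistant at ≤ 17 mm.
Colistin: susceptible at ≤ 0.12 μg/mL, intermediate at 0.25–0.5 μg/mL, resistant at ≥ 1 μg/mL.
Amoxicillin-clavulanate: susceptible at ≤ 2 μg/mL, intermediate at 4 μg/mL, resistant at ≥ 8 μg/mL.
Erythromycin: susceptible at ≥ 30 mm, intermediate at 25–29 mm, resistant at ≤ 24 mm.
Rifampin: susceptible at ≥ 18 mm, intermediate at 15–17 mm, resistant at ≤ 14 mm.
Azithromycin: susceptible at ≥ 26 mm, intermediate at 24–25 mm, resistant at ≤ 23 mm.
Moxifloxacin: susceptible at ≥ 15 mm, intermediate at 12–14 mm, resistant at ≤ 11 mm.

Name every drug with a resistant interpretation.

Ampicillin (10 mm) ≤ 16 mm ⇒ Resistant
Meropenem: 34 mm is ≥ 23 mm — S
Colistin 16 μg/mL: ≥ 1 μg/mL — R
Amoxicillin-clavulanate: 16 μg/mL is ≥ 8 μg/mL → Resistant
Erythromycin (20 mm) ≤ 24 mm → Resistant
Rifampin 21 mm: ≥ 18 mm → Susceptible

ampicillin, colistin, amoxicillin-clavulanate, erythromycin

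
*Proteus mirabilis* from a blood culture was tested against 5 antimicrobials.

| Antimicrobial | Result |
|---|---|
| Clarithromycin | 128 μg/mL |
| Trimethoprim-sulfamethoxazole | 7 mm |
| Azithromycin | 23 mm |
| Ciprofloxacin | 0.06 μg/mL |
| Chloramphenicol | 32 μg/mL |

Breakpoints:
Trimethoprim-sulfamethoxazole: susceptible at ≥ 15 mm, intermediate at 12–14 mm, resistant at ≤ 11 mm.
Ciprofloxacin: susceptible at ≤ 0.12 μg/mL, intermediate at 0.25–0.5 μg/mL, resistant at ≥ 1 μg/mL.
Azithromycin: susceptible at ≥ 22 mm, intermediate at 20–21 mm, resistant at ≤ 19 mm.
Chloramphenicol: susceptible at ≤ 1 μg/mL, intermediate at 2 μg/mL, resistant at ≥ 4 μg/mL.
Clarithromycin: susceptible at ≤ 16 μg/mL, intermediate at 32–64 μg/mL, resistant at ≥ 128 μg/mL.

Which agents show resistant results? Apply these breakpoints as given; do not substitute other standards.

clarithromycin, trimethoprim-sulfamethoxazole, chloramphenicol

Clarithromycin 128 μg/mL: ≥ 128 μg/mL ⇒ resistant
Trimethoprim-sulfamethoxazole (7 mm) ≤ 11 mm — R
Azithromycin 23 mm: ≥ 22 mm → susceptible
Ciprofloxacin 0.06 μg/mL: ≤ 0.12 μg/mL → susceptible
Chloramphenicol: 32 μg/mL is ≥ 4 μg/mL → Resistant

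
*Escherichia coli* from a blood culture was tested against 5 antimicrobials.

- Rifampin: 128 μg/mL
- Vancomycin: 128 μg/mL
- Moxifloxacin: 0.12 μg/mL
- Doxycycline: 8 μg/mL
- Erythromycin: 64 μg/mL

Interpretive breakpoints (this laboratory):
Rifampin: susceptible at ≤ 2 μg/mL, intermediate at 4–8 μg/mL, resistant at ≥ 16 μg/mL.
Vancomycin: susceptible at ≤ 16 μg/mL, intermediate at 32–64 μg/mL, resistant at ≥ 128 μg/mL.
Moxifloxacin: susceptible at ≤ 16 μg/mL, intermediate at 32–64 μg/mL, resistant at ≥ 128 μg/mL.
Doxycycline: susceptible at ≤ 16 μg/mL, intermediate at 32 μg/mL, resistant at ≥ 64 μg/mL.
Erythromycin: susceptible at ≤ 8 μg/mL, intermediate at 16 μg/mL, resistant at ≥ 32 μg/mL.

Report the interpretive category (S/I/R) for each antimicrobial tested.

R, R, S, S, R

Rifampin 128 μg/mL: ≥ 16 μg/mL — resistant
Vancomycin 128 μg/mL: ≥ 128 μg/mL — Resistant
Moxifloxacin (0.12 μg/mL) ≤ 16 μg/mL ⇒ Susceptible
Doxycycline 8 μg/mL: ≤ 16 μg/mL — susceptible
Erythromycin (64 μg/mL) ≥ 32 μg/mL → Resistant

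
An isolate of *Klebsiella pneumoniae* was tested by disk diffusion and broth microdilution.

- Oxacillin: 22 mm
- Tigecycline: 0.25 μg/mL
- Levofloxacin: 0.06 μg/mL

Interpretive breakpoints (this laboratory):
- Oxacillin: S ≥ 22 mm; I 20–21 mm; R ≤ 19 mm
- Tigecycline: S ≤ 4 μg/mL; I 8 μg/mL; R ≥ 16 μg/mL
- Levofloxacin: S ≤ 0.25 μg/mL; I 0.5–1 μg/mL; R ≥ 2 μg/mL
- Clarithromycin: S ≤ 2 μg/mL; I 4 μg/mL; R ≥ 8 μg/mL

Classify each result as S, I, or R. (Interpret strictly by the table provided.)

Oxacillin (22 mm) ≥ 22 mm ⇒ susceptible
Tigecycline (0.25 μg/mL) ≤ 4 μg/mL ⇒ Susceptible
Levofloxacin (0.06 μg/mL) ≤ 0.25 μg/mL — Susceptible

S, S, S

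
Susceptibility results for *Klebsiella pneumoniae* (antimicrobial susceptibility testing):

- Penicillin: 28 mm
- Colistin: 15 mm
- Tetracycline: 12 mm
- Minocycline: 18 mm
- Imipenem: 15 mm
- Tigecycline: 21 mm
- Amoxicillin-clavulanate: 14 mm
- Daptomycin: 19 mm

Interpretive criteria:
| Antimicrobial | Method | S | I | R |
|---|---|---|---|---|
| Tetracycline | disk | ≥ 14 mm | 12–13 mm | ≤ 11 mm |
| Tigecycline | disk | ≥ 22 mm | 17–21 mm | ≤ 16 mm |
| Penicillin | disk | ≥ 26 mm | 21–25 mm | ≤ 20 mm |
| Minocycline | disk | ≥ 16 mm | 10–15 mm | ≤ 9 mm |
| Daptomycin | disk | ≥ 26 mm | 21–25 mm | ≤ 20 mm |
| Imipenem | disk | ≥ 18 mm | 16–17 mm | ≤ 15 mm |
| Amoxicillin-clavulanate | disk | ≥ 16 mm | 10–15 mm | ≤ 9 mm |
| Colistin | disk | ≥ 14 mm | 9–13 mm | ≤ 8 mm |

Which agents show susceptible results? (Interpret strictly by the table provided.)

Penicillin 28 mm: ≥ 26 mm ⇒ S
Colistin (15 mm) ≥ 14 mm ⇒ S
Tetracycline 12 mm: in 12–13 mm ⇒ Intermediate
Minocycline: 18 mm is ≥ 16 mm → Susceptible
Imipenem (15 mm) ≤ 15 mm ⇒ Resistant
Tigecycline (21 mm) in 17–21 mm ⇒ I
Amoxicillin-clavulanate 14 mm: in 10–15 mm ⇒ Intermediate
Daptomycin: 19 mm is ≤ 20 mm — Resistant

penicillin, colistin, minocycline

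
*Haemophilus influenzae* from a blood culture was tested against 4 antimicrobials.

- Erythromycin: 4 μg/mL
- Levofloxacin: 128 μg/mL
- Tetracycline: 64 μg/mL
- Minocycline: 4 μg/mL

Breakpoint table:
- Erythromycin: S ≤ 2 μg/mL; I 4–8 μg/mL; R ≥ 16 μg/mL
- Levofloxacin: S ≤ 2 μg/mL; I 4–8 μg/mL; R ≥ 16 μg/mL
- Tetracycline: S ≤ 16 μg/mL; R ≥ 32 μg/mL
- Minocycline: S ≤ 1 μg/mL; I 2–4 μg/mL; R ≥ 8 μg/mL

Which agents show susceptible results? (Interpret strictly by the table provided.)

Erythromycin (4 μg/mL) in 4–8 μg/mL ⇒ I
Levofloxacin 128 μg/mL: ≥ 16 μg/mL — resistant
Tetracycline: 64 μg/mL is ≥ 32 μg/mL — R
Minocycline 4 μg/mL: in 2–4 μg/mL — Intermediate

none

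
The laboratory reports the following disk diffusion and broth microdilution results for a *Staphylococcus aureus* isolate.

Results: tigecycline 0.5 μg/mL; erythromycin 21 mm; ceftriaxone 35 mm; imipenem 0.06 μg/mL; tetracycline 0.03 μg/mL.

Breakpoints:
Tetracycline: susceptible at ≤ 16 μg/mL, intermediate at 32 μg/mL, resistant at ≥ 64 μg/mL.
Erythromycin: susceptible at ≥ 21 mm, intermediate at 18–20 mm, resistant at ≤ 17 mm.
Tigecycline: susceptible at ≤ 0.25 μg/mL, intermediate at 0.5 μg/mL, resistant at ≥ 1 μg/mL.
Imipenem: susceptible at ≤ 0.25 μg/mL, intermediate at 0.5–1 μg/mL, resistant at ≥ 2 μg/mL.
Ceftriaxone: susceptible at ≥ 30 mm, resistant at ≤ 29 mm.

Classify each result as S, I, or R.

Tigecycline 0.5 μg/mL: = 0.5 μg/mL — Intermediate
Erythromycin (21 mm) ≥ 21 mm — S
Ceftriaxone (35 mm) ≥ 30 mm — Susceptible
Imipenem: 0.06 μg/mL is ≤ 0.25 μg/mL — susceptible
Tetracycline (0.03 μg/mL) ≤ 16 μg/mL ⇒ susceptible

I, S, S, S, S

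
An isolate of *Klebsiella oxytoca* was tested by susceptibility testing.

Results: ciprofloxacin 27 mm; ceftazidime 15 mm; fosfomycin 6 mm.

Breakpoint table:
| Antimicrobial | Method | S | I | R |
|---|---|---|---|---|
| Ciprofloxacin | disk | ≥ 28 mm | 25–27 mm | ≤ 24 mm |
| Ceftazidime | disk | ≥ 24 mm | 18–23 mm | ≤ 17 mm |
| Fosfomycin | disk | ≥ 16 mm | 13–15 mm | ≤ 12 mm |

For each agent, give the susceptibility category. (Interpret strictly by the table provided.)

Ciprofloxacin 27 mm: in 25–27 mm — Intermediate
Ceftazidime: 15 mm is ≤ 17 mm — resistant
Fosfomycin: 6 mm is ≤ 12 mm — resistant

I, R, R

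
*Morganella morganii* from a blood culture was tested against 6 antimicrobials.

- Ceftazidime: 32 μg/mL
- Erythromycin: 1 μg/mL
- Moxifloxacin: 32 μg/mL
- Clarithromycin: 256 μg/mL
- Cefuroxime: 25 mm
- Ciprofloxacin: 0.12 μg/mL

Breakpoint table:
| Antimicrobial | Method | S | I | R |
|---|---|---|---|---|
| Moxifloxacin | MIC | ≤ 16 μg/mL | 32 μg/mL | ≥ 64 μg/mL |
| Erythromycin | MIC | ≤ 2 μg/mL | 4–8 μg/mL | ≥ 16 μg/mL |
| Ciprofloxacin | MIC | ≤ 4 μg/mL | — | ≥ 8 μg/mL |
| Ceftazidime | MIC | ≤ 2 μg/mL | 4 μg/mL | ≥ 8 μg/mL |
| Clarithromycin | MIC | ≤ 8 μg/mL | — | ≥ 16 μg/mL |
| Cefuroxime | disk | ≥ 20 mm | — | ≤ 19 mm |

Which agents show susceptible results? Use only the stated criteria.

erythromycin, cefuroxime, ciprofloxacin

Ceftazidime (32 μg/mL) ≥ 8 μg/mL → resistant
Erythromycin 1 μg/mL: ≤ 2 μg/mL ⇒ Susceptible
Moxifloxacin (32 μg/mL) = 32 μg/mL — I
Clarithromycin (256 μg/mL) ≥ 16 μg/mL → Resistant
Cefuroxime: 25 mm is ≥ 20 mm ⇒ Susceptible
Ciprofloxacin (0.12 μg/mL) ≤ 4 μg/mL ⇒ S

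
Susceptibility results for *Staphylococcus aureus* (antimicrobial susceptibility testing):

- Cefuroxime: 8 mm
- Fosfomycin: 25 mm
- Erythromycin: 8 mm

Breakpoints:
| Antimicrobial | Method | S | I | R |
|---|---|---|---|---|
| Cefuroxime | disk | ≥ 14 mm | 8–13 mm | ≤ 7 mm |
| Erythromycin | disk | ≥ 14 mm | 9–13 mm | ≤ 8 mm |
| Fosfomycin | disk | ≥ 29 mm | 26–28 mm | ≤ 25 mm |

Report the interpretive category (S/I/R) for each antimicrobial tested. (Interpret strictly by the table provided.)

Cefuroxime: 8 mm is in 8–13 mm → intermediate
Fosfomycin 25 mm: ≤ 25 mm → Resistant
Erythromycin 8 mm: ≤ 8 mm → Resistant

I, R, R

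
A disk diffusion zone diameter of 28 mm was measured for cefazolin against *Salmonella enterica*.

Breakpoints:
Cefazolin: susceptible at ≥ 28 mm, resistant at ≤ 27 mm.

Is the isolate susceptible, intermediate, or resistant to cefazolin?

Cefazolin (28 mm) ≥ 28 mm → S

S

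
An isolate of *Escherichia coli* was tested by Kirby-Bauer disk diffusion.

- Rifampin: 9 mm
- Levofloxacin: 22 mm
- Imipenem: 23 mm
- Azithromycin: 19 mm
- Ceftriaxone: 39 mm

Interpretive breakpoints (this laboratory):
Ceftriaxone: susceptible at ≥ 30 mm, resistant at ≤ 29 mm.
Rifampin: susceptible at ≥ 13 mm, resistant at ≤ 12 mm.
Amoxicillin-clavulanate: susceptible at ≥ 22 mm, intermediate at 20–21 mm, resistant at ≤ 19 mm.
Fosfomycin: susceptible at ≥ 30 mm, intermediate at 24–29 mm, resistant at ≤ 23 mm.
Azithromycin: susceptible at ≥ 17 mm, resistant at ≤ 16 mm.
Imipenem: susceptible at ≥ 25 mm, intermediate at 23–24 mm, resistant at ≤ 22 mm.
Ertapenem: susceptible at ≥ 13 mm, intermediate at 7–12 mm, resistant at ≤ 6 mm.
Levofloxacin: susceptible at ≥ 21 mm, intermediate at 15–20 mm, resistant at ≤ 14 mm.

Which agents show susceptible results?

levofloxacin, azithromycin, ceftriaxone

Rifampin: 9 mm is ≤ 12 mm ⇒ R
Levofloxacin (22 mm) ≥ 21 mm — susceptible
Imipenem 23 mm: in 23–24 mm ⇒ Intermediate
Azithromycin (19 mm) ≥ 17 mm — Susceptible
Ceftriaxone: 39 mm is ≥ 30 mm → Susceptible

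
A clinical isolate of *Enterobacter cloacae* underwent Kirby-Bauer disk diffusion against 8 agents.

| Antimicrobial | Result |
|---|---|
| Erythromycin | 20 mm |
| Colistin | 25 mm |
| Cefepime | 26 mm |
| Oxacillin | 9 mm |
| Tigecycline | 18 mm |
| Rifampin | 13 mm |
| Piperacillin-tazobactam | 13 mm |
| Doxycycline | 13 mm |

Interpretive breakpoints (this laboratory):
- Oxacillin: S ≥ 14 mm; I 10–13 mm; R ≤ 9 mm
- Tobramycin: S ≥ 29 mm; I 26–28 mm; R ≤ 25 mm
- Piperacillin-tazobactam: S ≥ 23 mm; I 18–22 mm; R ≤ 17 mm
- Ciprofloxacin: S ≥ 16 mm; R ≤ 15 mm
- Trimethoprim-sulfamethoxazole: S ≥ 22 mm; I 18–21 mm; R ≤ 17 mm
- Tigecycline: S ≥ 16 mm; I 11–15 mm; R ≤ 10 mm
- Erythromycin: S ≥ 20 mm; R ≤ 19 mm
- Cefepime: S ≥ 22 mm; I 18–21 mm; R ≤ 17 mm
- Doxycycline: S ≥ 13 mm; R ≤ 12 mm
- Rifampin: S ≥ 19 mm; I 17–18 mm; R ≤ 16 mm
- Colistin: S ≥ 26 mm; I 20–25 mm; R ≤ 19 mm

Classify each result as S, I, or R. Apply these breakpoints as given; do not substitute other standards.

S, I, S, R, S, R, R, S

Erythromycin 20 mm: ≥ 20 mm — Susceptible
Colistin: 25 mm is in 20–25 mm ⇒ intermediate
Cefepime: 26 mm is ≥ 22 mm ⇒ Susceptible
Oxacillin: 9 mm is ≤ 9 mm — Resistant
Tigecycline: 18 mm is ≥ 16 mm — Susceptible
Rifampin 13 mm: ≤ 16 mm — resistant
Piperacillin-tazobactam (13 mm) ≤ 17 mm → R
Doxycycline: 13 mm is ≥ 13 mm — susceptible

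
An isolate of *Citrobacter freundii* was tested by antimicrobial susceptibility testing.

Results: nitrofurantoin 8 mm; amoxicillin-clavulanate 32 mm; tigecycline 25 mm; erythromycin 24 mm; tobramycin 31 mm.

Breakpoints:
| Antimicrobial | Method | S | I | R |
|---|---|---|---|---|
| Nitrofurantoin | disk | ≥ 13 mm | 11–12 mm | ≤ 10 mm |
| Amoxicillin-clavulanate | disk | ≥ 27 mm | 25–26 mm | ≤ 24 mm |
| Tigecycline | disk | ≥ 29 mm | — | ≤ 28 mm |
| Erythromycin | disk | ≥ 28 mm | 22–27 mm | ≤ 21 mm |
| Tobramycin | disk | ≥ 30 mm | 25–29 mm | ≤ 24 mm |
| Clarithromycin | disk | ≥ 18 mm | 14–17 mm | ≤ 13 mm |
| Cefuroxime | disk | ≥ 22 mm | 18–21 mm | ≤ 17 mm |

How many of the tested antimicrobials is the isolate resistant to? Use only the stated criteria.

2

Nitrofurantoin 8 mm: ≤ 10 mm → resistant
Amoxicillin-clavulanate (32 mm) ≥ 27 mm — S
Tigecycline (25 mm) ≤ 28 mm — R
Erythromycin (24 mm) in 22–27 mm → Intermediate
Tobramycin (31 mm) ≥ 30 mm — susceptible
Resistant: 2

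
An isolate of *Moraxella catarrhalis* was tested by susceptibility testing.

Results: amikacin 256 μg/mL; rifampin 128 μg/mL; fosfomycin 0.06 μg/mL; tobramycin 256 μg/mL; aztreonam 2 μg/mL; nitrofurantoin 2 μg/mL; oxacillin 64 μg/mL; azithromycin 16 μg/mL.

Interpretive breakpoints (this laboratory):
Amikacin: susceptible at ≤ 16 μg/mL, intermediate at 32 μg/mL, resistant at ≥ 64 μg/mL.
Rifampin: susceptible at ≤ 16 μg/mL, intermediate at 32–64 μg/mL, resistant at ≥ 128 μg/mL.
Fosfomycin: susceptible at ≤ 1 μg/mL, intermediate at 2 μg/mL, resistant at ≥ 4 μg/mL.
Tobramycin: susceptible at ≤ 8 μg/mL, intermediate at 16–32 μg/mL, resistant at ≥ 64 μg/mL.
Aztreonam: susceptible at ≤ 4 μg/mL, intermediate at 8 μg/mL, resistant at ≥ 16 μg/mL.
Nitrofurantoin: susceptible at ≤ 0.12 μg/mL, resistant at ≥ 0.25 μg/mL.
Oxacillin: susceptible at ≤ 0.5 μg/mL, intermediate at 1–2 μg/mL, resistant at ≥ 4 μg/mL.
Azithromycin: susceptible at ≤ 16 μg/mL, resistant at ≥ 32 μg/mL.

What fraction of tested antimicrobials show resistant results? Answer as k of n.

Amikacin: 256 μg/mL is ≥ 64 μg/mL — Resistant
Rifampin: 128 μg/mL is ≥ 128 μg/mL — R
Fosfomycin: 0.06 μg/mL is ≤ 1 μg/mL ⇒ Susceptible
Tobramycin: 256 μg/mL is ≥ 64 μg/mL ⇒ Resistant
Aztreonam (2 μg/mL) ≤ 4 μg/mL → susceptible
Nitrofurantoin (2 μg/mL) ≥ 0.25 μg/mL → R
Oxacillin (64 μg/mL) ≥ 4 μg/mL ⇒ resistant
Azithromycin: 16 μg/mL is ≤ 16 μg/mL ⇒ S
Resistant: 5/8

5 of 8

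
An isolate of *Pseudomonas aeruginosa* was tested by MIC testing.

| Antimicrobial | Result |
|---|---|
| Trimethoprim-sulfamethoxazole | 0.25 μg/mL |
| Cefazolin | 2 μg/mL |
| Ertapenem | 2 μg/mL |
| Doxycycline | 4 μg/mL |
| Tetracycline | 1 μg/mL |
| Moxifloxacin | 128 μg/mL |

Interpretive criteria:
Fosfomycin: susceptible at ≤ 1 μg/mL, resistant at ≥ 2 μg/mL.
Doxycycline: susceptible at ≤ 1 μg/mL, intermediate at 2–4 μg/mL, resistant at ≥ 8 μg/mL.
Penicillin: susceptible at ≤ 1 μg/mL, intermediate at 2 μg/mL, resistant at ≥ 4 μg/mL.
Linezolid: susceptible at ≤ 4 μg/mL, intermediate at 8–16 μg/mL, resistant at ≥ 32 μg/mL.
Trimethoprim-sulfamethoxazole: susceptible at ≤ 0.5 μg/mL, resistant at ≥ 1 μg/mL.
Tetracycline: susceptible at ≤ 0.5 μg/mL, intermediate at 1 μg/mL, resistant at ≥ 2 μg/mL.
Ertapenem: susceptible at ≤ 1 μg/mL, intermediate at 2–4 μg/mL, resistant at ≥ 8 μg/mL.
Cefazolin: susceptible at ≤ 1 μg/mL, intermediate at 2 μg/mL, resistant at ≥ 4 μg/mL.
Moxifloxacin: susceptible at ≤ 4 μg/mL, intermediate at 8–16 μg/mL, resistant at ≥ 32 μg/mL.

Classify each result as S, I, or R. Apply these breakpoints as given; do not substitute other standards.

Trimethoprim-sulfamethoxazole: 0.25 μg/mL is ≤ 0.5 μg/mL — susceptible
Cefazolin: 2 μg/mL is = 2 μg/mL ⇒ I
Ertapenem 2 μg/mL: in 2–4 μg/mL → intermediate
Doxycycline 4 μg/mL: in 2–4 μg/mL — intermediate
Tetracycline 1 μg/mL: = 1 μg/mL → intermediate
Moxifloxacin (128 μg/mL) ≥ 32 μg/mL — R

S, I, I, I, I, R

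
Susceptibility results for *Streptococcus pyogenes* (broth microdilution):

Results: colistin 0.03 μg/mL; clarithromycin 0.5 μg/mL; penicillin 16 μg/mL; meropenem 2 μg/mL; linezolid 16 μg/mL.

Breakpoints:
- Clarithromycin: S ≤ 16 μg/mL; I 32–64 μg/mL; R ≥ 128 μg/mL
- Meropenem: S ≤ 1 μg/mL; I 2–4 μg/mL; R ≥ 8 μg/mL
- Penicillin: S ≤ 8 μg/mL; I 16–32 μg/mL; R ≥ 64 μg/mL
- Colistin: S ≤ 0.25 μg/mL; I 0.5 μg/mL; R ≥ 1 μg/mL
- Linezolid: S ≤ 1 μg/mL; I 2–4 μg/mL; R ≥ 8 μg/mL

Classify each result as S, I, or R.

Colistin 0.03 μg/mL: ≤ 0.25 μg/mL ⇒ susceptible
Clarithromycin (0.5 μg/mL) ≤ 16 μg/mL — S
Penicillin: 16 μg/mL is in 16–32 μg/mL → intermediate
Meropenem 2 μg/mL: in 2–4 μg/mL — Intermediate
Linezolid (16 μg/mL) ≥ 8 μg/mL — Resistant

S, S, I, I, R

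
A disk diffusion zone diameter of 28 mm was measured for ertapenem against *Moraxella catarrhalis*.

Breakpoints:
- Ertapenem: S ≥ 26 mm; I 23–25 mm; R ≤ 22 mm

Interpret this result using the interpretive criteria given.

Ertapenem: 28 mm is ≥ 26 mm — S

S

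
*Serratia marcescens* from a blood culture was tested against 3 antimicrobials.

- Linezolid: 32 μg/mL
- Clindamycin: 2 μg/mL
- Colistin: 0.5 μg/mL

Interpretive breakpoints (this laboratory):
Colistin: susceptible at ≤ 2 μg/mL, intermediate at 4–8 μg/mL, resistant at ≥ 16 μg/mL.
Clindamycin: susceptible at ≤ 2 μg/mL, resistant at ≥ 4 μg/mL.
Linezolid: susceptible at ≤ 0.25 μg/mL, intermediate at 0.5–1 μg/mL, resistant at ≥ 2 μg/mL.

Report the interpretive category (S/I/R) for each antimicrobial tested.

R, S, S

Linezolid 32 μg/mL: ≥ 2 μg/mL → R
Clindamycin (2 μg/mL) ≤ 2 μg/mL — susceptible
Colistin 0.5 μg/mL: ≤ 2 μg/mL ⇒ Susceptible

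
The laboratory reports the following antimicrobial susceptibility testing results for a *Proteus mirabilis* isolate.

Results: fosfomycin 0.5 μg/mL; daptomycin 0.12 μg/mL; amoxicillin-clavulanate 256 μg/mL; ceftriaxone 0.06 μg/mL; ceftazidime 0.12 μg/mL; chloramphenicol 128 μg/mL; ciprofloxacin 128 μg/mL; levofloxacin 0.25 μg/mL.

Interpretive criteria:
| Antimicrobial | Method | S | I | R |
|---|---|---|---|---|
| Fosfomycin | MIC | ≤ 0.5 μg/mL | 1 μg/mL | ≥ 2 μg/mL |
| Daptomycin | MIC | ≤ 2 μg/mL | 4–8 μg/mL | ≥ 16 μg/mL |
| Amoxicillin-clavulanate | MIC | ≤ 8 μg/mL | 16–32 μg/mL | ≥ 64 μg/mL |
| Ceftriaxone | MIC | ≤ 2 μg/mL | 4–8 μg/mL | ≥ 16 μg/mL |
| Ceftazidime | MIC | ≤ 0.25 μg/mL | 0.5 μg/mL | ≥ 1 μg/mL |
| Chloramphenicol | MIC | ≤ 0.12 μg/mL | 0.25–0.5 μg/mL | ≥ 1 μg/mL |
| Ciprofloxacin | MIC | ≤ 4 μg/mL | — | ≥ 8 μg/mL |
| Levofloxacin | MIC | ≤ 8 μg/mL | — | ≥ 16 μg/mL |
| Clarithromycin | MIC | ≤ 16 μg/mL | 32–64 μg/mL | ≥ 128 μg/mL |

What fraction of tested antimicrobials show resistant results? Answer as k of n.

Fosfomycin 0.5 μg/mL: ≤ 0.5 μg/mL ⇒ S
Daptomycin 0.12 μg/mL: ≤ 2 μg/mL ⇒ S
Amoxicillin-clavulanate 256 μg/mL: ≥ 64 μg/mL — resistant
Ceftriaxone (0.06 μg/mL) ≤ 2 μg/mL ⇒ Susceptible
Ceftazidime: 0.12 μg/mL is ≤ 0.25 μg/mL ⇒ S
Chloramphenicol: 128 μg/mL is ≥ 1 μg/mL — Resistant
Ciprofloxacin: 128 μg/mL is ≥ 8 μg/mL → resistant
Levofloxacin 0.25 μg/mL: ≤ 8 μg/mL → susceptible
Resistant: 3/8

3 of 8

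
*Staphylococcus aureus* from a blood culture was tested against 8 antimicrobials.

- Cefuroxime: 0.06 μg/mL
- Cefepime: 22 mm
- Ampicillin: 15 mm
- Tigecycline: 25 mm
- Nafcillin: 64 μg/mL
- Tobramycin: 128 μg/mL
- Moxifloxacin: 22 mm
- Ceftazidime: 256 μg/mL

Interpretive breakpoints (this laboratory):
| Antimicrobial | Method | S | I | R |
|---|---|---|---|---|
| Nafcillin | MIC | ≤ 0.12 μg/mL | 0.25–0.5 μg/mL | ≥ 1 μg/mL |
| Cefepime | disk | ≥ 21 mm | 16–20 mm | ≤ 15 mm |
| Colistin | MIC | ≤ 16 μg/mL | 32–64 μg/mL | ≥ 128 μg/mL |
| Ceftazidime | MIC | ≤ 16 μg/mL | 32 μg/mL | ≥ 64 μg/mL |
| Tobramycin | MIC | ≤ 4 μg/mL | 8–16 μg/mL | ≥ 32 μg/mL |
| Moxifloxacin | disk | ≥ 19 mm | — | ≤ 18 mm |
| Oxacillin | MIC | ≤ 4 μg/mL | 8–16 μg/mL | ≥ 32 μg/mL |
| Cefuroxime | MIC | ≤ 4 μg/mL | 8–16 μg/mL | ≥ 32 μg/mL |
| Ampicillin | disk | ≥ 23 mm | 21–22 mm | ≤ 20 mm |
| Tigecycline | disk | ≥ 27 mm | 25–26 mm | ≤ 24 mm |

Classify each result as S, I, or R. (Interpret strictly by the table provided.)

S, S, R, I, R, R, S, R

Cefuroxime: 0.06 μg/mL is ≤ 4 μg/mL → S
Cefepime (22 mm) ≥ 21 mm ⇒ S
Ampicillin (15 mm) ≤ 20 mm ⇒ resistant
Tigecycline: 25 mm is in 25–26 mm → Intermediate
Nafcillin: 64 μg/mL is ≥ 1 μg/mL ⇒ Resistant
Tobramycin (128 μg/mL) ≥ 32 μg/mL → Resistant
Moxifloxacin 22 mm: ≥ 19 mm ⇒ Susceptible
Ceftazidime 256 μg/mL: ≥ 64 μg/mL → resistant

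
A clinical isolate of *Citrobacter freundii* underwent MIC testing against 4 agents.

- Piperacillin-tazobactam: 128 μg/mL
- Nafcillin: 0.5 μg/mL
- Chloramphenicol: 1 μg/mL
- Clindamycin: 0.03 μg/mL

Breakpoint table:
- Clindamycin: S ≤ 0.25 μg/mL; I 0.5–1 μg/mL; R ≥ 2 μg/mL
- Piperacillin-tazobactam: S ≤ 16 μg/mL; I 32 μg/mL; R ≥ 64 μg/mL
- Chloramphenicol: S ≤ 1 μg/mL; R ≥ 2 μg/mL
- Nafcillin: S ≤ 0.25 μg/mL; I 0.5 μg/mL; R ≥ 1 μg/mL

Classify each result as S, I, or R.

R, I, S, S

Piperacillin-tazobactam 128 μg/mL: ≥ 64 μg/mL ⇒ resistant
Nafcillin (0.5 μg/mL) = 0.5 μg/mL → Intermediate
Chloramphenicol: 1 μg/mL is ≤ 1 μg/mL — S
Clindamycin (0.03 μg/mL) ≤ 0.25 μg/mL — susceptible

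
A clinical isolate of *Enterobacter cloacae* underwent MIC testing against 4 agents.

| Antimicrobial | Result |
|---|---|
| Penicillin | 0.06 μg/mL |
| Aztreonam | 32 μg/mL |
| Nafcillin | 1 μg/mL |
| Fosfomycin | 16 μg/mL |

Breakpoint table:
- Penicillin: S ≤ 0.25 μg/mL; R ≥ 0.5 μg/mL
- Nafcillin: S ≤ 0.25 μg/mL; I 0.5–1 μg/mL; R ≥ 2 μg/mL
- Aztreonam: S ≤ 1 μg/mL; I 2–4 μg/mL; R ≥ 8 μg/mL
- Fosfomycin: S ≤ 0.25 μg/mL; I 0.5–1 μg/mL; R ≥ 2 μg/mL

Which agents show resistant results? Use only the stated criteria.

Penicillin 0.06 μg/mL: ≤ 0.25 μg/mL — S
Aztreonam (32 μg/mL) ≥ 8 μg/mL → resistant
Nafcillin: 1 μg/mL is in 0.5–1 μg/mL → intermediate
Fosfomycin 16 μg/mL: ≥ 2 μg/mL ⇒ resistant

aztreonam, fosfomycin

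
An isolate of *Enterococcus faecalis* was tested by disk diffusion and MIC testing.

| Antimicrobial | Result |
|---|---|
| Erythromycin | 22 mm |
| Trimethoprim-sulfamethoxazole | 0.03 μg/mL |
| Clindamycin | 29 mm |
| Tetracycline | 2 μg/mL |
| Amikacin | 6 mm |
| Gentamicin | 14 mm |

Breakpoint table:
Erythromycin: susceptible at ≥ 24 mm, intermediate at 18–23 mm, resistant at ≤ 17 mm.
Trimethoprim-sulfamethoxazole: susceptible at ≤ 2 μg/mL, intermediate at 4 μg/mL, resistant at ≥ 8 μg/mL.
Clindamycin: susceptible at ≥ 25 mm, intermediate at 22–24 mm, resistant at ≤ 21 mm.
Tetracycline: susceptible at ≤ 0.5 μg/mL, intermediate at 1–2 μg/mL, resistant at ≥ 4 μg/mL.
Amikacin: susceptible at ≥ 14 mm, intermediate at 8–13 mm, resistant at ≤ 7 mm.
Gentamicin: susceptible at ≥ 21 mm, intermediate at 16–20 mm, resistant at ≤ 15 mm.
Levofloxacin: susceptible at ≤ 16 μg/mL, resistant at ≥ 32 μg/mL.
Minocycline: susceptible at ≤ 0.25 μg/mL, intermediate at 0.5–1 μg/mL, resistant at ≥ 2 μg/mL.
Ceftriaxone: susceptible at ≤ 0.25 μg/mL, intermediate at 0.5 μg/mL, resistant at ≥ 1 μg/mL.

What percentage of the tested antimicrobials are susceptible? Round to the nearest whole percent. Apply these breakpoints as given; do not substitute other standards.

33%

Erythromycin (22 mm) in 18–23 mm ⇒ I
Trimethoprim-sulfamethoxazole (0.03 μg/mL) ≤ 2 μg/mL ⇒ susceptible
Clindamycin 29 mm: ≥ 25 mm — susceptible
Tetracycline: 2 μg/mL is in 1–2 μg/mL → I
Amikacin: 6 mm is ≤ 7 mm → Resistant
Gentamicin (14 mm) ≤ 15 mm ⇒ Resistant
Susceptible: 2/6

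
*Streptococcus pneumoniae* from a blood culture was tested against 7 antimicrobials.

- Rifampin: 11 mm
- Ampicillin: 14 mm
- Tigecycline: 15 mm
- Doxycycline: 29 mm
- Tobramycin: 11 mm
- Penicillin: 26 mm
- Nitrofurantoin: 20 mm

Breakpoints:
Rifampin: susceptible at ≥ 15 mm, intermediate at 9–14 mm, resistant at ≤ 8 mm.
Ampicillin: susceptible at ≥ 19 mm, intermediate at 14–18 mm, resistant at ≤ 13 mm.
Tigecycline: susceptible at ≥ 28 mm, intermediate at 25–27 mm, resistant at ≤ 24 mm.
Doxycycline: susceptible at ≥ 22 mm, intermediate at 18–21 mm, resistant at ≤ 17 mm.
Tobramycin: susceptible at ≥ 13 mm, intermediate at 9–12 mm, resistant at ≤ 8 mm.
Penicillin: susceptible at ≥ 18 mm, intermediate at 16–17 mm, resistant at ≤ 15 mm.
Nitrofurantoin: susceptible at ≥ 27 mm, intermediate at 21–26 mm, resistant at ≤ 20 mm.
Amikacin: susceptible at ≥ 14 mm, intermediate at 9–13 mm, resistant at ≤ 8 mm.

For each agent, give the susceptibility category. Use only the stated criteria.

Rifampin 11 mm: in 9–14 mm → intermediate
Ampicillin (14 mm) in 14–18 mm — intermediate
Tigecycline 15 mm: ≤ 24 mm — Resistant
Doxycycline 29 mm: ≥ 22 mm — Susceptible
Tobramycin: 11 mm is in 9–12 mm → I
Penicillin (26 mm) ≥ 18 mm — S
Nitrofurantoin (20 mm) ≤ 20 mm — Resistant

I, I, R, S, I, S, R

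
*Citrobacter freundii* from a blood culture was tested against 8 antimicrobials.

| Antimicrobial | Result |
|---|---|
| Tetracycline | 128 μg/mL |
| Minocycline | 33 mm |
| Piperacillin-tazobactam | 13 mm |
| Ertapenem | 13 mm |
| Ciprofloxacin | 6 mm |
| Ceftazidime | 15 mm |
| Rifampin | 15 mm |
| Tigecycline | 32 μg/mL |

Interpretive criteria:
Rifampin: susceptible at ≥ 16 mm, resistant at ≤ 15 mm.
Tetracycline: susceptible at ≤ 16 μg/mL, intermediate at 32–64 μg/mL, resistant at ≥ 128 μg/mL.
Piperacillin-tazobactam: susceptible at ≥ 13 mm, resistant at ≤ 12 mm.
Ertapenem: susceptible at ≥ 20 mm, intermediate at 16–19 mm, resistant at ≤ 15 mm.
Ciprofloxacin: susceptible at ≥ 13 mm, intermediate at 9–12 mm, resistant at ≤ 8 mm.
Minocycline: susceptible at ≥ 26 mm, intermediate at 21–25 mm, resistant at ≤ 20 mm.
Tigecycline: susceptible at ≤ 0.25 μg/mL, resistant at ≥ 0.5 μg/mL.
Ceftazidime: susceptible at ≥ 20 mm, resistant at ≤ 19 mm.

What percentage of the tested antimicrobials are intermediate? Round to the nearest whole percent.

0%

Tetracycline 128 μg/mL: ≥ 128 μg/mL — R
Minocycline: 33 mm is ≥ 26 mm → S
Piperacillin-tazobactam 13 mm: ≥ 13 mm → S
Ertapenem 13 mm: ≤ 15 mm ⇒ R
Ciprofloxacin 6 mm: ≤ 8 mm → R
Ceftazidime: 15 mm is ≤ 19 mm ⇒ resistant
Rifampin (15 mm) ≤ 15 mm — R
Tigecycline: 32 μg/mL is ≥ 0.5 μg/mL — R
Intermediate: 0/8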